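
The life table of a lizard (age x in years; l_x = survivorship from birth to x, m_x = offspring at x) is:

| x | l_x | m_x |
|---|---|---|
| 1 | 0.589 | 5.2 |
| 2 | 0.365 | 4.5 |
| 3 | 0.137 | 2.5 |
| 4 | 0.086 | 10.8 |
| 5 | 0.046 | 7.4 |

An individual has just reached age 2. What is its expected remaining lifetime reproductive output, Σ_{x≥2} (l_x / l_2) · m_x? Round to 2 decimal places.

8.92

l_2 = 0.365. Conditional survival from age 2 to x is l_x / l_2.
  x=2: (0.365/0.365) × 4.5 = 4.5000
  x=3: (0.137/0.365) × 2.5 = 0.9384
  x=4: (0.086/0.365) × 10.8 = 2.5447
  x=5: (0.046/0.365) × 7.4 = 0.9326
Sum = 4.5000 + 0.9384 + 2.5447 + 0.9326 = 8.9156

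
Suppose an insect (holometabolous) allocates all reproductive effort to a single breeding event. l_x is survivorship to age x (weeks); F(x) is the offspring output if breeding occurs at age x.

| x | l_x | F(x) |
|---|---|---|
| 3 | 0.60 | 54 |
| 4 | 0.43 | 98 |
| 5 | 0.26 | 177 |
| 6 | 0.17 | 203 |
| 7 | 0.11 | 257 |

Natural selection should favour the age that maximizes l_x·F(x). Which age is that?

5

Expected offspring if breeding at age x = l_x × F(x):
  age 3: 0.60 × 54 = 32.400
  age 4: 0.43 × 98 = 42.140
  age 5: 0.26 × 177 = 46.020
  age 6: 0.17 × 203 = 34.510
  age 7: 0.11 × 257 = 28.270
Maximum at age 5 (46.020).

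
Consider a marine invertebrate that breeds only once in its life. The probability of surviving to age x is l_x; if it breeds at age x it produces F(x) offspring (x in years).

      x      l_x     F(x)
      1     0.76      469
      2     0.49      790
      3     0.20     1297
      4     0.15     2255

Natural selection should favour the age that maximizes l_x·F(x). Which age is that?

Expected offspring if breeding at age x = l_x × F(x):
  age 1: 0.76 × 469 = 356.440
  age 2: 0.49 × 790 = 387.100
  age 3: 0.20 × 1297 = 259.400
  age 4: 0.15 × 2255 = 338.250
Maximum at age 2 (387.100).

2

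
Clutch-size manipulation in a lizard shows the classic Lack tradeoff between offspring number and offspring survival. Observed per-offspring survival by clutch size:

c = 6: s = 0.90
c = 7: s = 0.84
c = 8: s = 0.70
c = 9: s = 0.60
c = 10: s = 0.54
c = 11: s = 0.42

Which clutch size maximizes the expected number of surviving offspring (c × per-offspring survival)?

Expected surviving offspring = c × s(c):
  c=6: 6 × 0.90 = 5.400
  c=7: 7 × 0.84 = 5.880
  c=8: 8 × 0.70 = 5.600
  c=9: 9 × 0.60 = 5.400
  c=10: 10 × 0.54 = 5.400
  c=11: 11 × 0.42 = 4.620
Maximum at c = 7 (5.880 surviving offspring).

7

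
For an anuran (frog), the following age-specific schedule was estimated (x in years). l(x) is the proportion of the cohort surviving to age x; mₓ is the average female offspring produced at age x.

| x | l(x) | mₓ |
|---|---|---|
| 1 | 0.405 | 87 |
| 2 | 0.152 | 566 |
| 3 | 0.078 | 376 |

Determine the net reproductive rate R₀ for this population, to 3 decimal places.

150.595

R₀ = Σ l(x) mₓ:
  age 1: 0.405 × 87 = 35.2350
  age 2: 0.152 × 566 = 86.0320
  age 3: 0.078 × 376 = 29.3280
R₀ = 35.2350 + 86.0320 + 29.3280 = 150.5950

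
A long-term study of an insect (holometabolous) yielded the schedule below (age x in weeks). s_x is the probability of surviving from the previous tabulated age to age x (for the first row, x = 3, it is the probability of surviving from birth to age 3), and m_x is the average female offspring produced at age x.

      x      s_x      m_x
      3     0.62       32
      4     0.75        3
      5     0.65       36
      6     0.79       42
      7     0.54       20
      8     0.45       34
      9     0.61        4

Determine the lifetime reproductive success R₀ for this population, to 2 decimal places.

46.84

Survivorship from birth: l_x = s_3·s_4·…·s_x.
  l_3 = 0.62000
  l_4 = 0.46500
  l_5 = 0.30225
  l_6 = 0.23878
  l_7 = 0.12894
  l_8 = 0.05802
  l_9 = 0.03539
R₀ = Σ l_x m_x:
  age 3: 0.62000 × 32 = 19.8400
  age 4: 0.46500 × 3 = 1.3950
  age 5: 0.30225 × 36 = 10.8810
  age 6: 0.23878 × 42 = 10.0288
  age 7: 0.12894 × 20 = 2.5788
  age 8: 0.05802 × 34 = 1.9727
  age 9: 0.03539 × 4 = 0.1416
R₀ = 19.8400 + 1.3950 + 10.8810 + 10.0288 + 2.5788 + 1.9727 + 0.1416 = 46.8378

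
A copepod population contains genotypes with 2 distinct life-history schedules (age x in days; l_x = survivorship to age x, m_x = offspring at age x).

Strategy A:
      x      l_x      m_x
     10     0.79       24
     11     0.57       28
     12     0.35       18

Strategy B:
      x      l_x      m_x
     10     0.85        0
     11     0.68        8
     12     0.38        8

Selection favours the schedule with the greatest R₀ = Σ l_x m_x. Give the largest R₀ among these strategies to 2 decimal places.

41.22

Strategy A: R₀ = 0.79×24 + 0.57×28 + 0.35×18 = 41.2200
Strategy B: R₀ = 0.85×0 + 0.68×8 + 0.38×8 = 8.4800
Highest R₀: strategy A with 41.2200.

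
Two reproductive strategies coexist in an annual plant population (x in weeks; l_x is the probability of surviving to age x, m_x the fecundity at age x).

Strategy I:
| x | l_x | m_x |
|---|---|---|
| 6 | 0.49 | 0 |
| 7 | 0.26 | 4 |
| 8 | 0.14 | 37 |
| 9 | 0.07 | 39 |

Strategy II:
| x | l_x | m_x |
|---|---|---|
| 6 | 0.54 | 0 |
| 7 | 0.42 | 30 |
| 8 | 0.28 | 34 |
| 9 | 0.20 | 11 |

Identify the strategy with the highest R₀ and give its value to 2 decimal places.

24.32

Strategy I: R₀ = 0.49×0 + 0.26×4 + 0.14×37 + 0.07×39 = 8.9500
Strategy II: R₀ = 0.54×0 + 0.42×30 + 0.28×34 + 0.20×11 = 24.3200
Highest R₀: strategy II with 24.3200.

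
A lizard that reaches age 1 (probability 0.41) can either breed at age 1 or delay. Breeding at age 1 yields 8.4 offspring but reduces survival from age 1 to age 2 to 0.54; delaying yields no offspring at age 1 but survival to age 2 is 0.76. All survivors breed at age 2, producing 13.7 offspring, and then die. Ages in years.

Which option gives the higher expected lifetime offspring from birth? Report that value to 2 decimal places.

breed at age 1: R₀ = 0.41 × (8.4 + 0.54 × 13.7) = 0.41 × 15.7980 = 6.4772
delay to age 2: R₀ = 0.41 × (0.76 × 13.7) = 0.41 × 10.4120 = 4.2689
Higher: breed at age 1 (6.4772).

6.48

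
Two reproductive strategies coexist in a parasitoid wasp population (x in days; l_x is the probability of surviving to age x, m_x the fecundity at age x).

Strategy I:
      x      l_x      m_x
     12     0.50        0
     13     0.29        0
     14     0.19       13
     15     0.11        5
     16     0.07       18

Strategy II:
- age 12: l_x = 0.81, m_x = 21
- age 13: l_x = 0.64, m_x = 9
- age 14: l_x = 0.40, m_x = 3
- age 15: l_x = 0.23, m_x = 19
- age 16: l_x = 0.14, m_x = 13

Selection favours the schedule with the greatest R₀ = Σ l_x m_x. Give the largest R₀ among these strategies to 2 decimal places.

30.16

Strategy I: R₀ = 0.50×0 + 0.29×0 + 0.19×13 + 0.11×5 + 0.07×18 = 4.2800
Strategy II: R₀ = 0.81×21 + 0.64×9 + 0.40×3 + 0.23×19 + 0.14×13 = 30.1600
Highest R₀: strategy II with 30.1600.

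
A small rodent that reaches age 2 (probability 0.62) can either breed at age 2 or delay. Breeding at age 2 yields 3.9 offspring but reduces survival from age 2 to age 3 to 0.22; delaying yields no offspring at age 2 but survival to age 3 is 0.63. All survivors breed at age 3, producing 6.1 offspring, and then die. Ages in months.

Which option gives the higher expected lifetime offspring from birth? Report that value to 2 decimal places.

3.25

breed at age 2: R₀ = 0.62 × (3.9 + 0.22 × 6.1) = 0.62 × 5.2420 = 3.2500
delay to age 3: R₀ = 0.62 × (0.63 × 6.1) = 0.62 × 3.8430 = 2.3827
Higher: breed at age 2 (3.2500).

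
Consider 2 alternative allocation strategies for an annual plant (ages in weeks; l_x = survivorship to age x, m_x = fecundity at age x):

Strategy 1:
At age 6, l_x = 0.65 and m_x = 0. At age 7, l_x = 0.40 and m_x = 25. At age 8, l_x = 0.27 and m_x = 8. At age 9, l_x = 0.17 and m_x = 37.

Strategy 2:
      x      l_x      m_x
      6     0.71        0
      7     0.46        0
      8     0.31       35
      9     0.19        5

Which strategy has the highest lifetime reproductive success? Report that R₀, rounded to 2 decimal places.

Strategy 1: R₀ = 0.65×0 + 0.40×25 + 0.27×8 + 0.17×37 = 18.4500
Strategy 2: R₀ = 0.71×0 + 0.46×0 + 0.31×35 + 0.19×5 = 11.8000
Highest R₀: strategy 1 with 18.4500.

18.45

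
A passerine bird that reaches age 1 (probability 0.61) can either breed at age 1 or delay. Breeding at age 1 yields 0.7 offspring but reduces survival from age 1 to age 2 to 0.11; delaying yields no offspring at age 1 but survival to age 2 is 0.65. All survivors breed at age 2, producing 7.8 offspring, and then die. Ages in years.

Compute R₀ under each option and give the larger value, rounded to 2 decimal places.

3.09

breed at age 1: R₀ = 0.61 × (0.7 + 0.11 × 7.8) = 0.61 × 1.5580 = 0.9504
delay to age 2: R₀ = 0.61 × (0.65 × 7.8) = 0.61 × 5.0700 = 3.0927
Higher: delay to age 2 (3.0927).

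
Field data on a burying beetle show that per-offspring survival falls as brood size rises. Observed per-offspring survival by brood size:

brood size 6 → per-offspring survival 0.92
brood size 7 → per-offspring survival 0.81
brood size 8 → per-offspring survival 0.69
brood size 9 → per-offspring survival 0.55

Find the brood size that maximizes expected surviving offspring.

Expected surviving offspring = c × s(c):
  c=6: 6 × 0.92 = 5.520
  c=7: 7 × 0.81 = 5.670
  c=8: 8 × 0.69 = 5.520
  c=9: 9 × 0.55 = 4.950
Maximum at c = 7 (5.670 surviving offspring).

7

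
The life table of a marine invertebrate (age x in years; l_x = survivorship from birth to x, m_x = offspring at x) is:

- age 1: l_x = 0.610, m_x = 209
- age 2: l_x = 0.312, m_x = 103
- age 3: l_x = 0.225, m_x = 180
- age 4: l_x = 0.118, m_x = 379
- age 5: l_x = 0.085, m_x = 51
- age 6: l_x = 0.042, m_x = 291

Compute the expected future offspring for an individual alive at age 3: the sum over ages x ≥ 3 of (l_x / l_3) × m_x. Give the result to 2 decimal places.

452.35

l_3 = 0.225. Conditional survival from age 3 to x is l_x / l_3.
  x=3: (0.225/0.225) × 180 = 180.0000
  x=4: (0.118/0.225) × 379 = 198.7644
  x=5: (0.085/0.225) × 51 = 19.2667
  x=6: (0.042/0.225) × 291 = 54.3200
Sum = 180.0000 + 198.7644 + 19.2667 + 54.3200 = 452.3511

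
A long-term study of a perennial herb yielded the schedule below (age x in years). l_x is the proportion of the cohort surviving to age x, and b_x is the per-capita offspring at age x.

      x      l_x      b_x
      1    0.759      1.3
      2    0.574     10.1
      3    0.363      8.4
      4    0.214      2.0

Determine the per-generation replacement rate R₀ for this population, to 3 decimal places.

10.261

R₀ = Σ l_x b_x:
  age 1: 0.759 × 1.3 = 0.9867
  age 2: 0.574 × 10.1 = 5.7974
  age 3: 0.363 × 8.4 = 3.0492
  age 4: 0.214 × 2.0 = 0.4280
R₀ = 0.9867 + 5.7974 + 3.0492 + 0.4280 = 10.2613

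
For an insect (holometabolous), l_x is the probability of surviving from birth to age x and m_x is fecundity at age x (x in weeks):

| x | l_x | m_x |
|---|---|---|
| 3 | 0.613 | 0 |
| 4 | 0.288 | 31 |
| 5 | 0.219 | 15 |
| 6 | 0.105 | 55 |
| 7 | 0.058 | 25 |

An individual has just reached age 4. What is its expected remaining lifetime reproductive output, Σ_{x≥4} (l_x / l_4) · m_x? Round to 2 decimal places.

67.49

l_4 = 0.288. Conditional survival from age 4 to x is l_x / l_4.
  x=4: (0.288/0.288) × 31 = 31.0000
  x=5: (0.219/0.288) × 15 = 11.4063
  x=6: (0.105/0.288) × 55 = 20.0521
  x=7: (0.058/0.288) × 25 = 5.0347
Sum = 31.0000 + 11.4063 + 20.0521 + 5.0347 = 67.4931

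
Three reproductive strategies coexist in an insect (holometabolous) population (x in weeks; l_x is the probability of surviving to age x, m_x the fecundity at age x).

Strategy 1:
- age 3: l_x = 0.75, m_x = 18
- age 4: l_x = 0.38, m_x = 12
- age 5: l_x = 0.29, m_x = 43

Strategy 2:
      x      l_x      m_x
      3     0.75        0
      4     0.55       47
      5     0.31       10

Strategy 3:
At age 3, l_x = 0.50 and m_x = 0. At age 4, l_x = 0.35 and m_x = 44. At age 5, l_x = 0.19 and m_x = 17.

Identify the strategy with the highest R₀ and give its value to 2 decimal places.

30.53

Strategy 1: R₀ = 0.75×18 + 0.38×12 + 0.29×43 = 30.5300
Strategy 2: R₀ = 0.75×0 + 0.55×47 + 0.31×10 = 28.9500
Strategy 3: R₀ = 0.50×0 + 0.35×44 + 0.19×17 = 18.6300
Highest R₀: strategy 1 with 30.5300.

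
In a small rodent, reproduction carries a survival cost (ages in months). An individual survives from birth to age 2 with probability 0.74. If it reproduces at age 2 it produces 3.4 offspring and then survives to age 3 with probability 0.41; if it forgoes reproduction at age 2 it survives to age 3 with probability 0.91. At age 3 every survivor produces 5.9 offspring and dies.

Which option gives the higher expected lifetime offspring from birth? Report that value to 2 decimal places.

breed at age 2: R₀ = 0.74 × (3.4 + 0.41 × 5.9) = 0.74 × 5.8190 = 4.3061
delay to age 3: R₀ = 0.74 × (0.91 × 5.9) = 0.74 × 5.3690 = 3.9731
Higher: breed at age 2 (4.3061).

4.31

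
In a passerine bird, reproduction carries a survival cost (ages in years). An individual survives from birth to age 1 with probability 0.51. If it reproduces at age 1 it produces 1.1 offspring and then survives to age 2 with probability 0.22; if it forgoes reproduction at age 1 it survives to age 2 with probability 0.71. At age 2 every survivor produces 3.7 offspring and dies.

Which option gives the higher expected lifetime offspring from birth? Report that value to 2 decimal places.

1.34

breed at age 1: R₀ = 0.51 × (1.1 + 0.22 × 3.7) = 0.51 × 1.9140 = 0.9761
delay to age 2: R₀ = 0.51 × (0.71 × 3.7) = 0.51 × 2.6270 = 1.3398
Higher: delay to age 2 (1.3398).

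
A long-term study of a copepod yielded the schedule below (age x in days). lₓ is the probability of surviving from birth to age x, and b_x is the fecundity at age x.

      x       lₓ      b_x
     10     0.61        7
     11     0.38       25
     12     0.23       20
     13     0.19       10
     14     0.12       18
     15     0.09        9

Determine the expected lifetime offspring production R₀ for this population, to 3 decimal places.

R₀ = Σ lₓ b_x:
  age 10: 0.61 × 7 = 4.2700
  age 11: 0.38 × 25 = 9.5000
  age 12: 0.23 × 20 = 4.6000
  age 13: 0.19 × 10 = 1.9000
  age 14: 0.12 × 18 = 2.1600
  age 15: 0.09 × 9 = 0.8100
R₀ = 4.2700 + 9.5000 + 4.6000 + 1.9000 + 2.1600 + 0.8100 = 23.2400

23.240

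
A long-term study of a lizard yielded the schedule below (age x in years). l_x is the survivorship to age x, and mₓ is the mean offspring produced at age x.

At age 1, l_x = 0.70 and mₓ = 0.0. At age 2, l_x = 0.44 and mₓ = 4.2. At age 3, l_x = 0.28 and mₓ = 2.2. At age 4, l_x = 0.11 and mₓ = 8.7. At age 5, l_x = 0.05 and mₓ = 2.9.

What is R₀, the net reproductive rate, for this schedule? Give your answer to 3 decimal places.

R₀ = Σ l_x mₓ:
  age 1: 0.70 × 0.0 = 0.0000
  age 2: 0.44 × 4.2 = 1.8480
  age 3: 0.28 × 2.2 = 0.6160
  age 4: 0.11 × 8.7 = 0.9570
  age 5: 0.05 × 2.9 = 0.1450
R₀ = 0.0000 + 1.8480 + 0.6160 + 0.9570 + 0.1450 = 3.5660

3.566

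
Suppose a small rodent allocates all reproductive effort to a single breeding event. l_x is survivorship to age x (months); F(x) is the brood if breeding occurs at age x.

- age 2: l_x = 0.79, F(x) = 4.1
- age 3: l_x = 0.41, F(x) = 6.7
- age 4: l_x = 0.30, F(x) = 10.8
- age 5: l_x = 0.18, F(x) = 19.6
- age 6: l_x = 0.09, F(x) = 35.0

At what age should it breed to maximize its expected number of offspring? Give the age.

Expected offspring if breeding at age x = l_x × F(x):
  age 2: 0.79 × 4.1 = 3.239
  age 3: 0.41 × 6.7 = 2.747
  age 4: 0.30 × 10.8 = 3.240
  age 5: 0.18 × 19.6 = 3.528
  age 6: 0.09 × 35.0 = 3.150
Maximum at age 5 (3.528).

5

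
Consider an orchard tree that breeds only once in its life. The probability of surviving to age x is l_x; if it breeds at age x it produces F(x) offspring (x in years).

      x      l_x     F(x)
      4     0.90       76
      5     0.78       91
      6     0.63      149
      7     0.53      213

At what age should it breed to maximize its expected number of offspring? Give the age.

7

Expected offspring if breeding at age x = l_x × F(x):
  age 4: 0.90 × 76 = 68.400
  age 5: 0.78 × 91 = 70.980
  age 6: 0.63 × 149 = 93.870
  age 7: 0.53 × 213 = 112.890
Maximum at age 7 (112.890).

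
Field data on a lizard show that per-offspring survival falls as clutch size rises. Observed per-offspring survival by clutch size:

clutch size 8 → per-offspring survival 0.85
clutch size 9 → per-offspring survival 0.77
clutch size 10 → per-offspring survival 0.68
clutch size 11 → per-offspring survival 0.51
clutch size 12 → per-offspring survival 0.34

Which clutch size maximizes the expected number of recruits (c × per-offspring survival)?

9

Expected recruits = c × s(c):
  c=8: 8 × 0.85 = 6.800
  c=9: 9 × 0.77 = 6.930
  c=10: 10 × 0.68 = 6.800
  c=11: 11 × 0.51 = 5.610
  c=12: 12 × 0.34 = 4.080
Maximum at c = 9 (6.930 recruits).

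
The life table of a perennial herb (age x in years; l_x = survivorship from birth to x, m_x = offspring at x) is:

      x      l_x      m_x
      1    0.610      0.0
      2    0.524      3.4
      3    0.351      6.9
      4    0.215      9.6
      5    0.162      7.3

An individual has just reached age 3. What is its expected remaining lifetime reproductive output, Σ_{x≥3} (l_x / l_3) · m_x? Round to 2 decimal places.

16.15

l_3 = 0.351. Conditional survival from age 3 to x is l_x / l_3.
  x=3: (0.351/0.351) × 6.9 = 6.9000
  x=4: (0.215/0.351) × 9.6 = 5.8803
  x=5: (0.162/0.351) × 7.3 = 3.3692
Sum = 6.9000 + 5.8803 + 3.3692 = 16.1496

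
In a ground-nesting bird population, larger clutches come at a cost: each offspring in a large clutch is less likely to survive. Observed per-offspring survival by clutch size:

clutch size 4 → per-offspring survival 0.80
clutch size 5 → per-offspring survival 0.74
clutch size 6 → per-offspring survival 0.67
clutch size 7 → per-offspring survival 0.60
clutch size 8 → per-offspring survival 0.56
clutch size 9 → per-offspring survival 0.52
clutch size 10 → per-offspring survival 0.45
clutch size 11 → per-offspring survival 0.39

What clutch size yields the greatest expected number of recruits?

Expected recruits = c × s(c):
  c=4: 4 × 0.80 = 3.200
  c=5: 5 × 0.74 = 3.700
  c=6: 6 × 0.67 = 4.020
  c=7: 7 × 0.60 = 4.200
  c=8: 8 × 0.56 = 4.480
  c=9: 9 × 0.52 = 4.680
  c=10: 10 × 0.45 = 4.500
  c=11: 11 × 0.39 = 4.290
Maximum at c = 9 (4.680 recruits).

9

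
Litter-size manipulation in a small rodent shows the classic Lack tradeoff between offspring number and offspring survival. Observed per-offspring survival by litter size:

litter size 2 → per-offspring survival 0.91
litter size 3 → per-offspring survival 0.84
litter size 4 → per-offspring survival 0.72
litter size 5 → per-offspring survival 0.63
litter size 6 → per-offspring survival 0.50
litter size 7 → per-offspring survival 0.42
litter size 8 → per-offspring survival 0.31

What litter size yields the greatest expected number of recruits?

5

Expected recruits = c × s(c):
  c=2: 2 × 0.91 = 1.820
  c=3: 3 × 0.84 = 2.520
  c=4: 4 × 0.72 = 2.880
  c=5: 5 × 0.63 = 3.150
  c=6: 6 × 0.50 = 3.000
  c=7: 7 × 0.42 = 2.940
  c=8: 8 × 0.31 = 2.480
Maximum at c = 5 (3.150 recruits).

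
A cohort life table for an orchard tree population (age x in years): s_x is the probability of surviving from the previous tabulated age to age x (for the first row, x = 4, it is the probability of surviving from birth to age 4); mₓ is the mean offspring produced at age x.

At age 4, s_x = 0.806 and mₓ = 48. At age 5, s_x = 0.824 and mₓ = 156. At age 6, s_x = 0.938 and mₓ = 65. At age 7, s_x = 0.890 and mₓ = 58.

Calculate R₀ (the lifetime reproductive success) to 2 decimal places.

Survivorship from birth: l_x = s_4·s_5·…·s_x.
  l_4 = 0.80600
  l_5 = 0.66414
  l_6 = 0.62297
  l_7 = 0.55444
R₀ = Σ l_x mₓ:
  age 4: 0.80600 × 48 = 38.6880
  age 5: 0.66414 × 156 = 103.6058
  age 6: 0.62297 × 65 = 40.4931
  age 7: 0.55444 × 58 = 32.1575
R₀ = 38.6880 + 103.6058 + 40.4931 + 32.1575 = 214.9444

214.94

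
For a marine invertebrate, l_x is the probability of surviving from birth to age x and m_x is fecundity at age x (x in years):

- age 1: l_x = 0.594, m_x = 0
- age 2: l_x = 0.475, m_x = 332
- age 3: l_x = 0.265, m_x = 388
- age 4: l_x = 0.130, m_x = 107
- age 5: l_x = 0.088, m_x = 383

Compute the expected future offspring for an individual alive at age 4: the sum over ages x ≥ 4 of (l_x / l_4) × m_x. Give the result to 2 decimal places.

366.26

l_4 = 0.130. Conditional survival from age 4 to x is l_x / l_4.
  x=4: (0.130/0.130) × 107 = 107.0000
  x=5: (0.088/0.130) × 383 = 259.2615
Sum = 107.0000 + 259.2615 = 366.2615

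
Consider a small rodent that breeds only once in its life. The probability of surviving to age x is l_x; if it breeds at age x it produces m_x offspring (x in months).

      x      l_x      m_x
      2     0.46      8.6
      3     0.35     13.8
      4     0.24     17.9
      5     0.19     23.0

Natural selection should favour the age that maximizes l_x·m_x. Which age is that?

3

Expected offspring if breeding at age x = l_x × m_x:
  age 2: 0.46 × 8.6 = 3.956
  age 3: 0.35 × 13.8 = 4.830
  age 4: 0.24 × 17.9 = 4.296
  age 5: 0.19 × 23.0 = 4.370
Maximum at age 3 (4.830).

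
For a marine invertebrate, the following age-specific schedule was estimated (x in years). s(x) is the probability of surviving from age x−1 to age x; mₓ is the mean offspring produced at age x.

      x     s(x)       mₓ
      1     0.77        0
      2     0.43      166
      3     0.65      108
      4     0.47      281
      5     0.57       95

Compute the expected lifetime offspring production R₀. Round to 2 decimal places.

Survivorship from birth: l_x = s_1·s_2·…·s_x.
  l_1 = 0.77000
  l_2 = 0.33110
  l_3 = 0.21522
  l_4 = 0.10115
  l_5 = 0.05766
R₀ = Σ l_x mₓ:
  age 1: 0.77000 × 0 = 0.0000
  age 2: 0.33110 × 166 = 54.9626
  age 3: 0.21522 × 108 = 23.2438
  age 4: 0.10115 × 281 = 28.4231
  age 5: 0.05766 × 95 = 5.4777
R₀ = 0.0000 + 54.9626 + 23.2438 + 28.4231 + 5.4777 = 112.1072

112.11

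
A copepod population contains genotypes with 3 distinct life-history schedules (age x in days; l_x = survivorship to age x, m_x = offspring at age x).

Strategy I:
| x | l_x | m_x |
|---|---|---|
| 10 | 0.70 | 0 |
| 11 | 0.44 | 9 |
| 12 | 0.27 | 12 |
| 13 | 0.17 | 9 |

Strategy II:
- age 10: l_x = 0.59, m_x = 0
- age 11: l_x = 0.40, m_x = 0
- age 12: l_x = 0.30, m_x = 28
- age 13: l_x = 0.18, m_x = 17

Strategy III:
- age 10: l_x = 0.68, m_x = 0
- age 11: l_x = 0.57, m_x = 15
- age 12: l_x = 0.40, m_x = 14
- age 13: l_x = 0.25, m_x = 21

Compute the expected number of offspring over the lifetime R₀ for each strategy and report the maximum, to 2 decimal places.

Strategy I: R₀ = 0.70×0 + 0.44×9 + 0.27×12 + 0.17×9 = 8.7300
Strategy II: R₀ = 0.59×0 + 0.40×0 + 0.30×28 + 0.18×17 = 11.4600
Strategy III: R₀ = 0.68×0 + 0.57×15 + 0.40×14 + 0.25×21 = 19.4000
Highest R₀: strategy III with 19.4000.

19.40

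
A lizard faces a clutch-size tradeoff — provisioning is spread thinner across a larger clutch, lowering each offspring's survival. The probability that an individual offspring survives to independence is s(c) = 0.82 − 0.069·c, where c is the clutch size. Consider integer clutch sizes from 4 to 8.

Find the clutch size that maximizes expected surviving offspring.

Expected surviving offspring = c × s(c):
  c=4: 4 × 0.544 = 2.176
  c=5: 5 × 0.475 = 2.375
  c=6: 6 × 0.406 = 2.436
  c=7: 7 × 0.337 = 2.359
  c=8: 8 × 0.268 = 2.144
Maximum at c = 6 (2.436 surviving offspring).

6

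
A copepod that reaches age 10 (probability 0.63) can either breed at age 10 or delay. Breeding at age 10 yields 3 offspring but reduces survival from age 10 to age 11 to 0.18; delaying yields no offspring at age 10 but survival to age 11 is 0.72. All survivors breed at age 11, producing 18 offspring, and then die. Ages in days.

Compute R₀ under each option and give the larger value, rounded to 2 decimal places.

breed at age 10: R₀ = 0.63 × (3 + 0.18 × 18) = 0.63 × 6.2400 = 3.9312
delay to age 11: R₀ = 0.63 × (0.72 × 18) = 0.63 × 12.9600 = 8.1648
Higher: delay to age 11 (8.1648).

8.16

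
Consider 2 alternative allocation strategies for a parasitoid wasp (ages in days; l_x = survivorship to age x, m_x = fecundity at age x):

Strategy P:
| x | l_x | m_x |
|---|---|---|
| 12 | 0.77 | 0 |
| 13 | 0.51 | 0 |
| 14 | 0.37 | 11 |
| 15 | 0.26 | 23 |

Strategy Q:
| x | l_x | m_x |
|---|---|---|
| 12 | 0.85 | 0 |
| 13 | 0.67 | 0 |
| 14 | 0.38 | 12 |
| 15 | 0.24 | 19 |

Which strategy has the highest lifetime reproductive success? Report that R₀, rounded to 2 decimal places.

10.05

Strategy P: R₀ = 0.77×0 + 0.51×0 + 0.37×11 + 0.26×23 = 10.0500
Strategy Q: R₀ = 0.85×0 + 0.67×0 + 0.38×12 + 0.24×19 = 9.1200
Highest R₀: strategy P with 10.0500.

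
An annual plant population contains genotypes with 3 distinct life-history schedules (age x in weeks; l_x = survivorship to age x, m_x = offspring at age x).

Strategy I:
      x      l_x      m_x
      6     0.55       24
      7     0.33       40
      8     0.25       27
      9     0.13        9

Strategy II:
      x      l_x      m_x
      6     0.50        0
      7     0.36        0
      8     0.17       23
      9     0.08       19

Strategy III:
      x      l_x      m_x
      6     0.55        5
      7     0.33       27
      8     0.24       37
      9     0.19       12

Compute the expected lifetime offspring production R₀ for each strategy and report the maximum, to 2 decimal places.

Strategy I: R₀ = 0.55×24 + 0.33×40 + 0.25×27 + 0.13×9 = 34.3200
Strategy II: R₀ = 0.50×0 + 0.36×0 + 0.17×23 + 0.08×19 = 5.4300
Strategy III: R₀ = 0.55×5 + 0.33×27 + 0.24×37 + 0.19×12 = 22.8200
Highest R₀: strategy I with 34.3200.

34.32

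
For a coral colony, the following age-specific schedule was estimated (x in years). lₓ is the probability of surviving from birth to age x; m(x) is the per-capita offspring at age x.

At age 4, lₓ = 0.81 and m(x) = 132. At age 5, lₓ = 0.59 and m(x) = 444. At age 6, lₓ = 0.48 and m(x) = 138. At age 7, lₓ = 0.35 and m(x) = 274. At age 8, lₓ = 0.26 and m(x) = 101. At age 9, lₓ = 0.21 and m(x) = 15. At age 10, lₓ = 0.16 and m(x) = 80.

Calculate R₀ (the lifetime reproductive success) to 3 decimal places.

573.230

R₀ = Σ lₓ m(x):
  age 4: 0.81 × 132 = 106.9200
  age 5: 0.59 × 444 = 261.9600
  age 6: 0.48 × 138 = 66.2400
  age 7: 0.35 × 274 = 95.9000
  age 8: 0.26 × 101 = 26.2600
  age 9: 0.21 × 15 = 3.1500
  age 10: 0.16 × 80 = 12.8000
R₀ = 106.9200 + 261.9600 + 66.2400 + 95.9000 + 26.2600 + 3.1500 + 12.8000 = 573.2300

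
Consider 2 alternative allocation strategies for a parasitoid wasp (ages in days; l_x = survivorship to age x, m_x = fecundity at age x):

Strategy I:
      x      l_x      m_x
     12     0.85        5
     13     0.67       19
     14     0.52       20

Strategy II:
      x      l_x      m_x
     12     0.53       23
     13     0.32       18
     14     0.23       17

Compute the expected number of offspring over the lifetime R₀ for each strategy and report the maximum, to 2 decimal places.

27.38

Strategy I: R₀ = 0.85×5 + 0.67×19 + 0.52×20 = 27.3800
Strategy II: R₀ = 0.53×23 + 0.32×18 + 0.23×17 = 21.8600
Highest R₀: strategy I with 27.3800.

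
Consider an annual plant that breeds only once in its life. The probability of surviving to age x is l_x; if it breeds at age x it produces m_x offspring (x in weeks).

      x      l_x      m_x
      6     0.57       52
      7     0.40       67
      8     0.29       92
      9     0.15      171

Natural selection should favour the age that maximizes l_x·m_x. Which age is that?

6

Expected offspring if breeding at age x = l_x × m_x:
  age 6: 0.57 × 52 = 29.640
  age 7: 0.40 × 67 = 26.800
  age 8: 0.29 × 92 = 26.680
  age 9: 0.15 × 171 = 25.650
Maximum at age 6 (29.640).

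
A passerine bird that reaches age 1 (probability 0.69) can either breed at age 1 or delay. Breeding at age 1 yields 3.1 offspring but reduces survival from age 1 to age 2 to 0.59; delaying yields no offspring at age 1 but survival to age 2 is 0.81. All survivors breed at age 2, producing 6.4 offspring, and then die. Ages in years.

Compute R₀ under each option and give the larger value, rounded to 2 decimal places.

breed at age 1: R₀ = 0.69 × (3.1 + 0.59 × 6.4) = 0.69 × 6.8760 = 4.7444
delay to age 2: R₀ = 0.69 × (0.81 × 6.4) = 0.69 × 5.1840 = 3.5770
Higher: breed at age 1 (4.7444).

4.74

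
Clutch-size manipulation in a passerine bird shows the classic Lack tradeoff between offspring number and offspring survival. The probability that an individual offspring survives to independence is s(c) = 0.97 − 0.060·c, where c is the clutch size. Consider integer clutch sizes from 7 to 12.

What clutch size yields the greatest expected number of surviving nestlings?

Expected surviving nestlings = c × s(c):
  c=7: 7 × 0.550 = 3.850
  c=8: 8 × 0.490 = 3.920
  c=9: 9 × 0.430 = 3.870
  c=10: 10 × 0.370 = 3.700
  c=11: 11 × 0.310 = 3.410
  c=12: 12 × 0.250 = 3.000
Maximum at c = 8 (3.920 surviving nestlings).

8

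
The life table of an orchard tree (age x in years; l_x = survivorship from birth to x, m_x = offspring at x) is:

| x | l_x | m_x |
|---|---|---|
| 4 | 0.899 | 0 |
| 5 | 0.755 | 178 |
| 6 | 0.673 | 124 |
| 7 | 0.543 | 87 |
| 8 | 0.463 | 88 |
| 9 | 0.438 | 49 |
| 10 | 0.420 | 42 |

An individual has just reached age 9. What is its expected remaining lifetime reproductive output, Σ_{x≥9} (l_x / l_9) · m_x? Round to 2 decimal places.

l_9 = 0.438. Conditional survival from age 9 to x is l_x / l_9.
  x=9: (0.438/0.438) × 49 = 49.0000
  x=10: (0.420/0.438) × 42 = 40.2740
Sum = 49.0000 + 40.2740 = 89.2740

89.27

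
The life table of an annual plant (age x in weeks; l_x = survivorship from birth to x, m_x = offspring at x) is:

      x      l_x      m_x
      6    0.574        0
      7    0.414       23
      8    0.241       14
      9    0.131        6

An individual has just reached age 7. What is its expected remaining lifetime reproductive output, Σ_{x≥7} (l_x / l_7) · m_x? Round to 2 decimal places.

33.05

l_7 = 0.414. Conditional survival from age 7 to x is l_x / l_7.
  x=7: (0.414/0.414) × 23 = 23.0000
  x=8: (0.241/0.414) × 14 = 8.1498
  x=9: (0.131/0.414) × 6 = 1.8986
Sum = 23.0000 + 8.1498 + 1.8986 = 33.0483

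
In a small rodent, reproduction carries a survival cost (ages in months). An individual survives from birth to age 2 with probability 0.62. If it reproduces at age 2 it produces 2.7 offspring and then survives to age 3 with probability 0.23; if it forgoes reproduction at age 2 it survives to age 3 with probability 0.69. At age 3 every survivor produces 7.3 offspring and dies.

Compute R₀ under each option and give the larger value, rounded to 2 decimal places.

3.12

breed at age 2: R₀ = 0.62 × (2.7 + 0.23 × 7.3) = 0.62 × 4.3790 = 2.7150
delay to age 3: R₀ = 0.62 × (0.69 × 7.3) = 0.62 × 5.0370 = 3.1229
Higher: delay to age 3 (3.1229).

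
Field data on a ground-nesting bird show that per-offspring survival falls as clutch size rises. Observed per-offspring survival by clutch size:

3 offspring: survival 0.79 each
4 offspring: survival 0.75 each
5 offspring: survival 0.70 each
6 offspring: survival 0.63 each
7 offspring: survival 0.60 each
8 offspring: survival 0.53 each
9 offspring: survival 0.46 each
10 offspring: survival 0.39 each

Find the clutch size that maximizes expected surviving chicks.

8

Expected surviving chicks = c × s(c):
  c=3: 3 × 0.79 = 2.370
  c=4: 4 × 0.75 = 3.000
  c=5: 5 × 0.70 = 3.500
  c=6: 6 × 0.63 = 3.780
  c=7: 7 × 0.60 = 4.200
  c=8: 8 × 0.53 = 4.240
  c=9: 9 × 0.46 = 4.140
  c=10: 10 × 0.39 = 3.900
Maximum at c = 8 (4.240 surviving chicks).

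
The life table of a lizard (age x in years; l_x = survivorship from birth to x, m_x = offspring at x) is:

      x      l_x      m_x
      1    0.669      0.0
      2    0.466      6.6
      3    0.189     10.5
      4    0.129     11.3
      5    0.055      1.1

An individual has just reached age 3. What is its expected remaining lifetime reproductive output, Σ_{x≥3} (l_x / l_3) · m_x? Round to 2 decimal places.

l_3 = 0.189. Conditional survival from age 3 to x is l_x / l_3.
  x=3: (0.189/0.189) × 10.5 = 10.5000
  x=4: (0.129/0.189) × 11.3 = 7.7127
  x=5: (0.055/0.189) × 1.1 = 0.3201
Sum = 10.5000 + 7.7127 + 0.3201 = 18.5328

18.53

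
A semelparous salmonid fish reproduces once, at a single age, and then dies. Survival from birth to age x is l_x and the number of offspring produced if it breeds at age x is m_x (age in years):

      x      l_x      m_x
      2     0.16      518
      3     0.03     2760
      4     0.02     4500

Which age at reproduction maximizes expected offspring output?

Expected offspring if breeding at age x = l_x × m_x:
  age 2: 0.16 × 518 = 82.880
  age 3: 0.03 × 2760 = 82.800
  age 4: 0.02 × 4500 = 90.000
Maximum at age 4 (90.000).

4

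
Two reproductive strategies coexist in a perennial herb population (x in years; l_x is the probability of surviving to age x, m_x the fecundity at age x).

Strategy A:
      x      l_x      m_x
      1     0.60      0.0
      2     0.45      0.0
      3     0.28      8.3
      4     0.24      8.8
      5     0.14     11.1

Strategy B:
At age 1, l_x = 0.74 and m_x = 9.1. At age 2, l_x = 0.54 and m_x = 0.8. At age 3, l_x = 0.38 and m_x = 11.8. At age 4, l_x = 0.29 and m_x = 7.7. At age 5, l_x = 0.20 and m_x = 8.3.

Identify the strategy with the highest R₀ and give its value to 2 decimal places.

Strategy A: R₀ = 0.60×0.0 + 0.45×0.0 + 0.28×8.3 + 0.24×8.8 + 0.14×11.1 = 5.9900
Strategy B: R₀ = 0.74×9.1 + 0.54×0.8 + 0.38×11.8 + 0.29×7.7 + 0.20×8.3 = 15.5430
Highest R₀: strategy B with 15.5430.

15.54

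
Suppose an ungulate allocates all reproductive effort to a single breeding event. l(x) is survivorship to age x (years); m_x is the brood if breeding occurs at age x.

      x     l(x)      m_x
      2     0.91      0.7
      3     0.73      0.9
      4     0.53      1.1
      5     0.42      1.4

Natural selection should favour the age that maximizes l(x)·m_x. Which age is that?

Expected offspring if breeding at age x = l(x) × m_x:
  age 2: 0.91 × 0.7 = 0.637
  age 3: 0.73 × 0.9 = 0.657
  age 4: 0.53 × 1.1 = 0.583
  age 5: 0.42 × 1.4 = 0.588
Maximum at age 3 (0.657).

3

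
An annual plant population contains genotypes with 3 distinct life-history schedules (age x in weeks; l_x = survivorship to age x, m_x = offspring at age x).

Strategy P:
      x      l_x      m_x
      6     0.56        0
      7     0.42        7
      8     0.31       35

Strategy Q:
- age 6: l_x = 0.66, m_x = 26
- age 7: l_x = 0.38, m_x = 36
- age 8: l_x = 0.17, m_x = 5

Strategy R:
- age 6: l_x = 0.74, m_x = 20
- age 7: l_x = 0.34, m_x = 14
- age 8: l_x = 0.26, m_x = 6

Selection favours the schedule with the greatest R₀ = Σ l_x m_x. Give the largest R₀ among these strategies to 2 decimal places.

31.69

Strategy P: R₀ = 0.56×0 + 0.42×7 + 0.31×35 = 13.7900
Strategy Q: R₀ = 0.66×26 + 0.38×36 + 0.17×5 = 31.6900
Strategy R: R₀ = 0.74×20 + 0.34×14 + 0.26×6 = 21.1200
Highest R₀: strategy Q with 31.6900.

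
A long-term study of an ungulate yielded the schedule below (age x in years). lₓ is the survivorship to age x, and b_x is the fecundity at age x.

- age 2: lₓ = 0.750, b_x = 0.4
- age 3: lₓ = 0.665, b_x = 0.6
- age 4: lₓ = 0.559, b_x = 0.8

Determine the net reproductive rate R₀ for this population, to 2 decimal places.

R₀ = Σ lₓ b_x:
  age 2: 0.750 × 0.4 = 0.3000
  age 3: 0.665 × 0.6 = 0.3990
  age 4: 0.559 × 0.8 = 0.4472
R₀ = 0.3000 + 0.3990 + 0.4472 = 1.1462

1.15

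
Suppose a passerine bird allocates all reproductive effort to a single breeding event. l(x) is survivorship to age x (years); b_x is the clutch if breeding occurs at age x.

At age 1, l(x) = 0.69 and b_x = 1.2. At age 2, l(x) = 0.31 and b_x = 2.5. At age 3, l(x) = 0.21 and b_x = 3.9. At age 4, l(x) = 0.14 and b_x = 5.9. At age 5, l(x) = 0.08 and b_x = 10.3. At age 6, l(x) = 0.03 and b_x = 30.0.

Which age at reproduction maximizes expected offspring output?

Expected offspring if breeding at age x = l(x) × b_x:
  age 1: 0.69 × 1.2 = 0.828
  age 2: 0.31 × 2.5 = 0.775
  age 3: 0.21 × 3.9 = 0.819
  age 4: 0.14 × 5.9 = 0.826
  age 5: 0.08 × 10.3 = 0.824
  age 6: 0.03 × 30.0 = 0.900
Maximum at age 6 (0.900).

6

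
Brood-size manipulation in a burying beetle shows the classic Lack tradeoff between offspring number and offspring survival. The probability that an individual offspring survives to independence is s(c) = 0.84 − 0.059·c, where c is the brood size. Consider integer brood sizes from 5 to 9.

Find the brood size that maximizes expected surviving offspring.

7

Expected surviving offspring = c × s(c):
  c=5: 5 × 0.545 = 2.725
  c=6: 6 × 0.486 = 2.916
  c=7: 7 × 0.427 = 2.989
  c=8: 8 × 0.368 = 2.944
  c=9: 9 × 0.309 = 2.781
Maximum at c = 7 (2.989 surviving offspring).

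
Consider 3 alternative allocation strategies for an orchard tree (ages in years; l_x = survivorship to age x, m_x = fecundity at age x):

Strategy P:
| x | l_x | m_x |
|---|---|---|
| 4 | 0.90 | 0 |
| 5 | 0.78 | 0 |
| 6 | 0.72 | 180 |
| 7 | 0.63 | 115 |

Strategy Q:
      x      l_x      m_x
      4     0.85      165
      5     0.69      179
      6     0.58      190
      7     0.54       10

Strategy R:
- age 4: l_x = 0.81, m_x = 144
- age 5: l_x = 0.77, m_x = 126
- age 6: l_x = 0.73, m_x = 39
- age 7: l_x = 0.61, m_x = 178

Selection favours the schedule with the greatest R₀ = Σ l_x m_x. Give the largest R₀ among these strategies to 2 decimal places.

379.36

Strategy P: R₀ = 0.90×0 + 0.78×0 + 0.72×180 + 0.63×115 = 202.0500
Strategy Q: R₀ = 0.85×165 + 0.69×179 + 0.58×190 + 0.54×10 = 379.3600
Strategy R: R₀ = 0.81×144 + 0.77×126 + 0.73×39 + 0.61×178 = 350.7100
Highest R₀: strategy Q with 379.3600.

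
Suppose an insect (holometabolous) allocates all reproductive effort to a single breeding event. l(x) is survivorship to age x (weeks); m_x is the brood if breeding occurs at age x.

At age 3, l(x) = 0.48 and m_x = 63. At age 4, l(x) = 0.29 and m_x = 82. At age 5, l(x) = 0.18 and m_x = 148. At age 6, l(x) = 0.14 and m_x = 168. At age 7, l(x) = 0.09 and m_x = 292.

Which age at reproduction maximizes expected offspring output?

Expected offspring if breeding at age x = l(x) × m_x:
  age 3: 0.48 × 63 = 30.240
  age 4: 0.29 × 82 = 23.780
  age 5: 0.18 × 148 = 26.640
  age 6: 0.14 × 168 = 23.520
  age 7: 0.09 × 292 = 26.280
Maximum at age 3 (30.240).

3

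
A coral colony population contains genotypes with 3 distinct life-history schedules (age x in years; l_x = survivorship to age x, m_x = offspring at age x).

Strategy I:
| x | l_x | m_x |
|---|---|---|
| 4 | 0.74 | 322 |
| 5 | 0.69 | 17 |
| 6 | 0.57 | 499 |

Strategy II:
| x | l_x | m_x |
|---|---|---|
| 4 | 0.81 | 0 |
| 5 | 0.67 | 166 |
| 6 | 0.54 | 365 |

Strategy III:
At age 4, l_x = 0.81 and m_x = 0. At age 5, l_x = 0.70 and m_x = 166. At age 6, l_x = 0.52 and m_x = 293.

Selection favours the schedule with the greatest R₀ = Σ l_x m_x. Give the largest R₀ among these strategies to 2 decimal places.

534.44

Strategy I: R₀ = 0.74×322 + 0.69×17 + 0.57×499 = 534.4400
Strategy II: R₀ = 0.81×0 + 0.67×166 + 0.54×365 = 308.3200
Strategy III: R₀ = 0.81×0 + 0.70×166 + 0.52×293 = 268.5600
Highest R₀: strategy I with 534.4400.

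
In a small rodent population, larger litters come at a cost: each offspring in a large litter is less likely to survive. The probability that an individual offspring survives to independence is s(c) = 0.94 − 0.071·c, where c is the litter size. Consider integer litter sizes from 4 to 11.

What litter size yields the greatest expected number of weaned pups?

7

Expected weaned pups = c × s(c):
  c=4: 4 × 0.656 = 2.624
  c=5: 5 × 0.585 = 2.925
  c=6: 6 × 0.514 = 3.084
  c=7: 7 × 0.443 = 3.101
  c=8: 8 × 0.372 = 2.976
  c=9: 9 × 0.301 = 2.709
  c=10: 10 × 0.230 = 2.300
  c=11: 11 × 0.159 = 1.749
Maximum at c = 7 (3.101 weaned pups).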